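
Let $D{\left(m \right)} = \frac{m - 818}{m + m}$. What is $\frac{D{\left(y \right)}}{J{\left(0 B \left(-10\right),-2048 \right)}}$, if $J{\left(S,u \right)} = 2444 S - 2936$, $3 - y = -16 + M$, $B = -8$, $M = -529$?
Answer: $\frac{135}{1608928} \approx 8.3907 \cdot 10^{-5}$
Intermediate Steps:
$y = 548$ ($y = 3 - \left(-16 - 529\right) = 3 - -545 = 3 + 545 = 548$)
$J{\left(S,u \right)} = -2936 + 2444 S$
$D{\left(m \right)} = \frac{-818 + m}{2 m}$
$\frac{D{\left(y \right)}}{J{\left(0 B \left(-10\right),-2048 \right)}} = \frac{\frac{1}{2} \cdot \frac{1}{548} \left(-818 + 548\right)}{-2936 + 2444 \cdot 0 \left(-8\right) \left(-10\right)} = \frac{\frac{1}{2} \cdot \frac{1}{548} \left(-270\right)}{-2936 + 2444 \cdot 0 \left(-10\right)} = - \frac{135}{548 \left(-2936 + 2444 \cdot 0\right)} = - \frac{135}{548 \left(-2936 + 0\right)} = - \frac{135}{548 \left(-2936\right)} = \left(- \frac{135}{548}\right) \left(- \frac{1}{2936}\right) = \frac{135}{1608928}$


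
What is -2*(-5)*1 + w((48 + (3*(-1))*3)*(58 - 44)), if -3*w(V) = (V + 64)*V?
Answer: -111010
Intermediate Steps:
w(V) = -V*(64 + V)/3 (w(V) = -(V + 64)*V/3 = -(64 + V)*V/3 = -V*(64 + V)/3)
-2*(-5)*1 + w((48 + (3*(-1))*3)*(58 - 44)) = -2*(-5)*1 - (48 + (3*(-1))*3)*(58 - 44)*(64 + (48 + (3*(-1))*3)*(58 - 44))/3 = 10*1 - (48 - 3*3)*14*(64 + (48 - 3*3)*14)/3 = 10 - (48 - 9)*14*(64 + (48 - 9)*14)/3 = 10 - 39*14*(64 + 39*14)/3 = 10 - ⅓*546*(64 + 546) = 10 - ⅓*546*610 = 10 - 111020 = -111010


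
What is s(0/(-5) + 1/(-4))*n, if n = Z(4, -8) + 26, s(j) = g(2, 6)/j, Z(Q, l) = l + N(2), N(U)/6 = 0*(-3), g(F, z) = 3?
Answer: -216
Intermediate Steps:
N(U) = 0 (N(U) = 6*(0*(-3)) = 6*0 = 0)
Z(Q, l) = l (Z(Q, l) = l + 0 = l)
s(j) = 3/j
n = 18 (n = -8 + 26 = 18)
s(0/(-5) + 1/(-4))*n = (3/(0/(-5) + 1/(-4)))*18 = (3/(0*(-⅕) + 1*(-¼)))*18 = (3/(0 - ¼))*18 = (3/(-¼))*18 = (3*(-4))*18 = -12*18 = -216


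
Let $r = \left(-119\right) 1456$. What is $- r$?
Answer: $173264$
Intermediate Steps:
$r = -173264$
$- r = \left(-1\right) \left(-173264\right) = 173264$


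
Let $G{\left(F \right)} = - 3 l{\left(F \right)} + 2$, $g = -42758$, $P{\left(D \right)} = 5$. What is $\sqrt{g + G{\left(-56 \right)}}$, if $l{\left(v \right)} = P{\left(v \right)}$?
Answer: $i \sqrt{42771} \approx 206.81 i$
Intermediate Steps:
$l{\left(v \right)} = 5$
$G{\left(F \right)} = -13$ ($G{\left(F \right)} = \left(-3\right) 5 + 2 = -15 + 2 = -13$)
$\sqrt{g + G{\left(-56 \right)}} = \sqrt{-42758 - 13} = \sqrt{-42771} = i \sqrt{42771}$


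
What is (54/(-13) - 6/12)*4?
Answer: -242/13 ≈ -18.615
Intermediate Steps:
(54/(-13) - 6/12)*4 = (54*(-1/13) - 6*1/12)*4 = (-54/13 - 1/2)*4 = -121/26*4 = -242/13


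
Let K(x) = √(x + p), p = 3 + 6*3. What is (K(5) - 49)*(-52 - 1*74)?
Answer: 6174 - 126*√26 ≈ 5531.5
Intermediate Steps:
p = 21 (p = 3 + 18 = 21)
K(x) = √(21 + x) (K(x) = √(x + 21) = √(21 + x))
(K(5) - 49)*(-52 - 1*74) = (√(21 + 5) - 49)*(-52 - 1*74) = (√26 - 49)*(-52 - 74) = (-49 + √26)*(-126) = 6174 - 126*√26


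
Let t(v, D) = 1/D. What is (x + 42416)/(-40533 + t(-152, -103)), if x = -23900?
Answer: -476787/1043725 ≈ -0.45681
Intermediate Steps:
(x + 42416)/(-40533 + t(-152, -103)) = (-23900 + 42416)/(-40533 + 1/(-103)) = 18516/(-40533 - 1/103) = 18516/(-4174900/103) = 18516*(-103/4174900) = -476787/1043725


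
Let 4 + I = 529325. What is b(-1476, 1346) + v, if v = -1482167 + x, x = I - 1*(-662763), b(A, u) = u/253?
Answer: -73389653/253 ≈ -2.9008e+5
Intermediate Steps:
b(A, u) = u/253 (b(A, u) = u*(1/253) = u/253)
I = 529321 (I = -4 + 529325 = 529321)
x = 1192084 (x = 529321 - 1*(-662763) = 529321 + 662763 = 1192084)
v = -290083 (v = -1482167 + 1192084 = -290083)
b(-1476, 1346) + v = (1/253)*1346 - 290083 = 1346/253 - 290083 = -73389653/253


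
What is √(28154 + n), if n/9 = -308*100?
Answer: I*√249046 ≈ 499.04*I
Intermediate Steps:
n = -277200 (n = 9*(-308*100) = 9*(-30800) = -277200)
√(28154 + n) = √(28154 - 277200) = √(-249046) = I*√249046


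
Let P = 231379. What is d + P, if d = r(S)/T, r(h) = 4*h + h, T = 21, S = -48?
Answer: 1619573/7 ≈ 2.3137e+5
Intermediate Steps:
r(h) = 5*h
d = -80/7 (d = (5*(-48))/21 = -240*1/21 = -80/7 ≈ -11.429)
d + P = -80/7 + 231379 = 1619573/7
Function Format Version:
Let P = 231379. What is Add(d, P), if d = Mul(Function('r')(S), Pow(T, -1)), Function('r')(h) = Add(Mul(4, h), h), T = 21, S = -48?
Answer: Rational(1619573, 7) ≈ 2.3137e+5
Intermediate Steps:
Function('r')(h) = Mul(5, h)
d = Rational(-80, 7) (d = Mul(Mul(5, -48), Pow(21, -1)) = Mul(-240, Rational(1, 21)) = Rational(-80, 7) ≈ -11.429)
Add(d, P) = Add(Rational(-80, 7), 231379) = Rational(1619573, 7)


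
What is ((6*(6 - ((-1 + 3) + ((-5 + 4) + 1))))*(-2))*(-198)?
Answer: 9504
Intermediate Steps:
((6*(6 - ((-1 + 3) + ((-5 + 4) + 1))))*(-2))*(-198) = ((6*(6 - (2 + (-1 + 1))))*(-2))*(-198) = ((6*(6 - (2 + 0)))*(-2))*(-198) = ((6*(6 - 1*2))*(-2))*(-198) = ((6*(6 - 2))*(-2))*(-198) = ((6*4)*(-2))*(-198) = (24*(-2))*(-198) = -48*(-198) = 9504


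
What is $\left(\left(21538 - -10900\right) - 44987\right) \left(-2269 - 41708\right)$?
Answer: $551867373$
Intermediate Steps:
$\left(\left(21538 - -10900\right) - 44987\right) \left(-2269 - 41708\right) = \left(\left(21538 + 10900\right) - 44987\right) \left(-43977\right) = \left(32438 - 44987\right) \left(-43977\right) = \left(-12549\right) \left(-43977\right) = 551867373$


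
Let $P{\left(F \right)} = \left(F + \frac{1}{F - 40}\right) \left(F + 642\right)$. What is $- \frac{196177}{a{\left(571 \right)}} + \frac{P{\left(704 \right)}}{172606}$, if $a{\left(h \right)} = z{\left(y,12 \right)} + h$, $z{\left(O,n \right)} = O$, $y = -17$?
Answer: $- \frac{5533836524095}{15873538184} \approx -348.62$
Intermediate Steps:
$P{\left(F \right)} = \left(642 + F\right) \left(F + \frac{1}{-40 + F}\right)$ ($P{\left(F \right)} = \left(F + \frac{1}{-40 + F}\right) \left(642 + F\right) = \left(642 + F\right) \left(F + \frac{1}{-40 + F}\right)$)
$a{\left(h \right)} = -17 + h$
$- \frac{196177}{a{\left(571 \right)}} + \frac{P{\left(704 \right)}}{172606} = - \frac{196177}{-17 + 571} + \frac{\frac{1}{-40 + 704} \left(642 + 704^{3} - 18078016 + 602 \cdot 704^{2}\right)}{172606} = - \frac{196177}{554} + \frac{642 + 348913664 - 18078016 + 602 \cdot 495616}{664} \cdot \frac{1}{172606} = \left(-196177\right) \frac{1}{554} + \frac{642 + 348913664 - 18078016 + 298360832}{664} \cdot \frac{1}{172606} = - \frac{196177}{554} + \frac{1}{664} \cdot 629197122 \cdot \frac{1}{172606} = - \frac{196177}{554} + \frac{314598561}{332} \cdot \frac{1}{172606} = - \frac{196177}{554} + \frac{314598561}{57305192} = - \frac{5533836524095}{15873538184}$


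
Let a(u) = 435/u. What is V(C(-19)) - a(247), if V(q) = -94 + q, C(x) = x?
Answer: -28346/247 ≈ -114.76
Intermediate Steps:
V(C(-19)) - a(247) = (-94 - 19) - 435/247 = -113 - 435/247 = -28346/247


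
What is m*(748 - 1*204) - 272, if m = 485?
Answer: 263568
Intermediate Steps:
m*(748 - 1*204) - 272 = 485*(748 - 1*204) - 272 = 485*(748 - 204) - 272 = 485*544 - 272 = 263840 - 272 = 263568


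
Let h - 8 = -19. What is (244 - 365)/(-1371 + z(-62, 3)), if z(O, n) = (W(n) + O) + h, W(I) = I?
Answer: 11/131 ≈ 0.083969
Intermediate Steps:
h = -11 (h = 8 - 19 = -11)
z(O, n) = -11 + O + n (z(O, n) = (n + O) - 11 = (O + n) - 11 = -11 + O + n)
(244 - 365)/(-1371 + z(-62, 3)) = (244 - 365)/(-1371 + (-11 - 62 + 3)) = -121/(-1371 - 70) = -121/(-1441) = -121*(-1/1441) = 11/131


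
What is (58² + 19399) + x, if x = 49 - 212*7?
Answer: 21328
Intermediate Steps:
x = -1435 (x = 49 - 53*28 = 49 - 1484 = -1435)
(58² + 19399) + x = (58² + 19399) - 1435 = (3364 + 19399) - 1435 = 22763 - 1435 = 21328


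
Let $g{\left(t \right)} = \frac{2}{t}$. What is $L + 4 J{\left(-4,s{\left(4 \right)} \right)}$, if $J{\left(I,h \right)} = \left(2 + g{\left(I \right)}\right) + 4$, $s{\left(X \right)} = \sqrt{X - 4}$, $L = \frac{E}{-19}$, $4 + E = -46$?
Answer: $\frac{468}{19} \approx 24.632$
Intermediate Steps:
$E = -50$ ($E = -4 - 46 = -50$)
$L = \frac{50}{19}$ ($L = - \frac{50}{-19} = \left(-50\right) \left(- \frac{1}{19}\right) = \frac{50}{19} \approx 2.6316$)
$s{\left(X \right)} = \sqrt{-4 + X}$
$J{\left(I,h \right)} = 6 + \frac{2}{I}$ ($J{\left(I,h \right)} = \left(2 + \frac{2}{I}\right) + 4 = 6 + \frac{2}{I}$)
$L + 4 J{\left(-4,s{\left(4 \right)} \right)} = \frac{50}{19} + 4 \left(6 + \frac{2}{-4}\right) = \frac{50}{19} + 4 \left(6 + 2 \left(- \frac{1}{4}\right)\right) = \frac{50}{19} + 4 \left(6 - \frac{1}{2}\right) = \frac{50}{19} + 4 \cdot \frac{11}{2} = \frac{50}{19} + 22 = \frac{468}{19}$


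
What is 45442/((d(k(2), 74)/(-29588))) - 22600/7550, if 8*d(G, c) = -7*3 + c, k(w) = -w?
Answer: -1624201802324/8003 ≈ -2.0295e+8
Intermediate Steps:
d(G, c) = -21/8 + c/8 (d(G, c) = (-7*3 + c)/8 = (-21 + c)/8 = -21/8 + c/8)
45442/((d(k(2), 74)/(-29588))) - 22600/7550 = 45442/(((-21/8 + (⅛)*74)/(-29588))) - 22600/7550 = 45442/(((-21/8 + 37/4)*(-1/29588))) - 22600*1/7550 = 45442/(((53/8)*(-1/29588))) - 452/151 = 45442/(-53/236704) - 452/151 = 45442*(-236704/53) - 452/151 = -10756303168/53 - 452/151 = -1624201802324/8003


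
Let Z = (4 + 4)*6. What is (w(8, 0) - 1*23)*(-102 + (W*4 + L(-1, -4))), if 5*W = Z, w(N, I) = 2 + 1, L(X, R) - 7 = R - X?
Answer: 1192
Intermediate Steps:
L(X, R) = 7 + R - X (L(X, R) = 7 + (R - X) = 7 + R - X)
w(N, I) = 3
Z = 48 (Z = 8*6 = 48)
W = 48/5 (W = (1/5)*48 = 48/5 ≈ 9.6000)
(w(8, 0) - 1*23)*(-102 + (W*4 + L(-1, -4))) = (3 - 1*23)*(-102 + ((48/5)*4 + (7 - 4 - 1*(-1)))) = (3 - 23)*(-102 + (192/5 + (7 - 4 + 1))) = -20*(-102 + (192/5 + 4)) = -20*(-102 + 212/5) = -20*(-298/5) = 1192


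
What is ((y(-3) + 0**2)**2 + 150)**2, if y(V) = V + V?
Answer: 34596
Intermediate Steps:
y(V) = 2*V
((y(-3) + 0**2)**2 + 150)**2 = ((2*(-3) + 0**2)**2 + 150)**2 = ((-6 + 0)**2 + 150)**2 = ((-6)**2 + 150)**2 = (36 + 150)**2 = 186**2 = 34596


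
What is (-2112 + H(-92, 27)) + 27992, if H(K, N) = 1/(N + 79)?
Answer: 2743281/106 ≈ 25880.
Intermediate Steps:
H(K, N) = 1/(79 + N)
(-2112 + H(-92, 27)) + 27992 = (-2112 + 1/(79 + 27)) + 27992 = (-2112 + 1/106) + 27992 = -223871/106 + 27992 = 2743281/106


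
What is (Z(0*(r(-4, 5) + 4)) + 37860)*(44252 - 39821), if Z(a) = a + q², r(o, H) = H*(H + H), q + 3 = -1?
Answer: 167828556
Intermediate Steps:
q = -4 (q = -3 - 1 = -4)
r(o, H) = 2*H² (r(o, H) = H*(2*H) = 2*H²)
Z(a) = 16 + a (Z(a) = a + (-4)² = a + 16 = 16 + a)
(Z(0*(r(-4, 5) + 4)) + 37860)*(44252 - 39821) = ((16 + 0*(2*5² + 4)) + 37860)*(44252 - 39821) = ((16 + 0*(2*25 + 4)) + 37860)*4431 = ((16 + 0*(50 + 4)) + 37860)*4431 = ((16 + 0*54) + 37860)*4431 = ((16 + 0) + 37860)*4431 = (16 + 37860)*4431 = 37876*4431 = 167828556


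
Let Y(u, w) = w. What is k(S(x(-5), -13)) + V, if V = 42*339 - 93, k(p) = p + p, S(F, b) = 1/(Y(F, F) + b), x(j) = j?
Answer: 127304/9 ≈ 14145.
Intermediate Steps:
S(F, b) = 1/(F + b)
k(p) = 2*p
V = 14145 (V = 14238 - 93 = 14145)
k(S(x(-5), -13)) + V = 2/(-5 - 13) + 14145 = 2/(-18) + 14145 = 2*(-1/18) + 14145 = -⅑ + 14145 = 127304/9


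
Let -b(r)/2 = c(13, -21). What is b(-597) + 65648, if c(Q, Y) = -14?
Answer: 65676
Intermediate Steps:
b(r) = 28 (b(r) = -2*(-14) = 28)
b(-597) + 65648 = 28 + 65648 = 65676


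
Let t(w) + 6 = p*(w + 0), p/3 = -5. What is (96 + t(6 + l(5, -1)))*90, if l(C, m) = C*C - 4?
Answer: -28350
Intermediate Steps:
p = -15 (p = 3*(-5) = -15)
l(C, m) = -4 + C**2 (l(C, m) = C**2 - 4 = -4 + C**2)
t(w) = -6 - 15*w (t(w) = -6 - 15*(w + 0) = -6 - 15*w)
(96 + t(6 + l(5, -1)))*90 = (96 + (-6 - 15*(6 + (-4 + 5**2))))*90 = (96 + (-6 - 15*(6 + (-4 + 25))))*90 = (96 + (-6 - 15*(6 + 21)))*90 = (96 + (-6 - 15*27))*90 = (96 + (-6 - 405))*90 = (96 - 411)*90 = -315*90 = -28350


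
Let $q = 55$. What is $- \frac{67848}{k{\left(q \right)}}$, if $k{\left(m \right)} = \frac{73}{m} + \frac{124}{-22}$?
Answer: $\frac{1243880}{79} \approx 15745.0$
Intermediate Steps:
$k{\left(m \right)} = - \frac{62}{11} + \frac{73}{m}$ ($k{\left(m \right)} = \frac{73}{m} + 124 \left(- \frac{1}{22}\right) = \frac{73}{m} - \frac{62}{11} = - \frac{62}{11} + \frac{73}{m}$)
$- \frac{67848}{k{\left(q \right)}} = - \frac{67848}{- \frac{62}{11} + \frac{73}{55}} = - \frac{67848}{- \frac{237}{55}} = \left(-67848\right) \left(- \frac{55}{237}\right) = \frac{1243880}{79}$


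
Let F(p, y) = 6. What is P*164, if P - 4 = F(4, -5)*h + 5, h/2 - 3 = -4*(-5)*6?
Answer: 243540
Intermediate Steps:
h = 246 (h = 6 + 2*(-4*(-5)*6) = 6 + 2*(20*6) = 6 + 2*120 = 6 + 240 = 246)
P = 1485 (P = 4 + (6*246 + 5) = 4 + (1476 + 5) = 4 + 1481 = 1485)
P*164 = 1485*164 = 243540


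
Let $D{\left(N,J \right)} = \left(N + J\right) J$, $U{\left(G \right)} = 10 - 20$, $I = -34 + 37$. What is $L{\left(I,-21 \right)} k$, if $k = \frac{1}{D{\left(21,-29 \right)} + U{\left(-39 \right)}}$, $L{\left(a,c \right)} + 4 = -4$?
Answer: $- \frac{4}{111} \approx -0.036036$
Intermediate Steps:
$I = 3$
$L{\left(a,c \right)} = -8$ ($L{\left(a,c \right)} = -4 - 4 = -8$)
$U{\left(G \right)} = -10$
$D{\left(N,J \right)} = J \left(J + N\right)$ ($D{\left(N,J \right)} = \left(J + N\right) J = J \left(J + N\right)$)
$k = \frac{1}{222}$ ($k = \frac{1}{- 29 \left(-29 + 21\right) - 10} = \frac{1}{\left(-29\right) \left(-8\right) - 10} = \frac{1}{232 - 10} = \frac{1}{222} \approx 0.0045045$)
$L{\left(I,-21 \right)} k = \left(-8\right) \frac{1}{222} = - \frac{4}{111}$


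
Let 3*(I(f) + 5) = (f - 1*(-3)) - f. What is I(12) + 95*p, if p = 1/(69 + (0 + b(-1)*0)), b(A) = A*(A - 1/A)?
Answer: -181/69 ≈ -2.6232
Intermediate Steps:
I(f) = -4 (I(f) = -5 + ((f - 1*(-3)) - f)/3 = -5 + ((f + 3) - f)/3 = -5 + ((3 + f) - f)/3 = -5 + (1/3)*3 = -5 + 1 = -4)
p = 1/69 (p = 1/(69 + (0 + (-1 + (-1)**2)*0)) = 1/(69 + (0 + (-1 + 1)*0)) = 1/(69 + (0 + 0*0)) = 1/(69 + (0 + 0)) = 1/(69 + 0) = 1/69 ≈ 0.014493)
I(12) + 95*p = -4 + 95*(1/69) = -4 + 95/69 = -181/69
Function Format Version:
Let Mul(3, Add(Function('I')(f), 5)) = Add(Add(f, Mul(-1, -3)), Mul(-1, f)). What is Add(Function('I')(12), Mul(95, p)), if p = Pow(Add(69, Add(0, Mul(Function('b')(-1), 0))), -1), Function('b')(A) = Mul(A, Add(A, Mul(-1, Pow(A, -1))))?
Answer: Rational(-181, 69) ≈ -2.6232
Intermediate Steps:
Function('I')(f) = -4 (Function('I')(f) = Add(-5, Mul(Rational(1, 3), Add(Add(f, Mul(-1, -3)), Mul(-1, f)))) = Add(-5, Mul(Rational(1, 3), Add(Add(f, 3), Mul(-1, f)))) = Add(-5, Mul(Rational(1, 3), Add(Add(3, f), Mul(-1, f)))) = Add(-5, Mul(Rational(1, 3), 3)) = Add(-5, 1) = -4)
p = Rational(1, 69) (p = Pow(Add(69, Add(0, Mul(Add(-1, Pow(-1, 2)), 0))), -1) = Pow(Add(69, Add(0, Mul(Add(-1, 1), 0))), -1) = Pow(Add(69, Add(0, Mul(0, 0))), -1) = Pow(Add(69, Add(0, 0)), -1) = Pow(Add(69, 0), -1) = Pow(69, -1) = Rational(1, 69) ≈ 0.014493)
Add(Function('I')(12), Mul(95, p)) = Add(-4, Mul(95, Rational(1, 69))) = Add(-4, Rational(95, 69)) = Rational(-181, 69)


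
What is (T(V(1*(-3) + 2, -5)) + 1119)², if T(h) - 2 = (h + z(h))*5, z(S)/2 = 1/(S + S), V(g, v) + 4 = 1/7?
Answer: 43255264441/35721 ≈ 1.2109e+6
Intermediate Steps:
V(g, v) = -27/7 (V(g, v) = -4 + 1/7 = -4 + ⅐ = -27/7)
z(S) = 1/S (z(S) = 2/(S + S) = 2/((2*S)) = 2*(1/(2*S)) = 1/S)
T(h) = 2 + 5*h + 5/h (T(h) = 2 + (h + 1/h)*5 = 2 + (5*h + 5/h) = 2 + 5*h + 5/h)
(T(V(1*(-3) + 2, -5)) + 1119)² = ((2 + 5*(-27/7) + 5/(-27/7)) + 1119)² = ((2 - 135/7 + 5*(-7/27)) + 1119)² = ((2 - 135/7 - 35/27) + 1119)² = (-3512/189 + 1119)² = (207979/189)² = 43255264441/35721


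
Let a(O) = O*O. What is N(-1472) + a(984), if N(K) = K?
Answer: 966784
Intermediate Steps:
a(O) = O**2
N(-1472) + a(984) = -1472 + 984**2 = -1472 + 968256 = 966784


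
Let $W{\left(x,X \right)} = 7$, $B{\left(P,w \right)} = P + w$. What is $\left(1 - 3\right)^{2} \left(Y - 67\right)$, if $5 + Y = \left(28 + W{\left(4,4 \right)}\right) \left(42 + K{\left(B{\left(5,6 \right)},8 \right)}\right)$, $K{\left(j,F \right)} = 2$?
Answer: $5872$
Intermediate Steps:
$Y = 1535$ ($Y = -5 + \left(28 + 7\right) \left(42 + 2\right) = -5 + 35 \cdot 44 = -5 + 1540 = 1535$)
$\left(1 - 3\right)^{2} \left(Y - 67\right) = \left(1 - 3\right)^{2} \left(1535 - 67\right) = \left(-2\right)^{2} \cdot 1468 = 4 \cdot 1468 = 5872$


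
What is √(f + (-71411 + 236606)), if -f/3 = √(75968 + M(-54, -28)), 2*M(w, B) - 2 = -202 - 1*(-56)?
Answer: √(165195 - 6*√18974) ≈ 405.42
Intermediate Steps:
M(w, B) = -72 (M(w, B) = 1 + (-202 - 1*(-56))/2 = 1 + (-202 + 56)/2 = 1 + (½)*(-146) = 1 - 73 = -72)
f = -6*√18974 (f = -3*√(75968 - 72) = -6*√18974 ≈ -826.48)
√(f + (-71411 + 236606)) = √(-6*√18974 + (-71411 + 236606)) = √(-6*√18974 + 165195) = √(165195 - 6*√18974)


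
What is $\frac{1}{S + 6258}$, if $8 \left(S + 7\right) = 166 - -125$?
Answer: $\frac{8}{50299} \approx 0.00015905$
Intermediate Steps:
$S = \frac{235}{8}$ ($S = -7 + \frac{166 - -125}{8} = -7 + \frac{166 + 125}{8} = -7 + \frac{1}{8} \cdot 291 = -7 + \frac{291}{8} = \frac{235}{8} \approx 29.375$)
$\frac{1}{S + 6258} = \frac{1}{\frac{235}{8} + 6258} = \frac{1}{\frac{50299}{8}} = \frac{8}{50299}$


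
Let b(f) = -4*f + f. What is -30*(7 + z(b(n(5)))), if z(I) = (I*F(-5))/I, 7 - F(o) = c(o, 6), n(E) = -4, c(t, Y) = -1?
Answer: -450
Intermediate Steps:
F(o) = 8 (F(o) = 7 - 1*(-1) = 7 + 1 = 8)
b(f) = -3*f
z(I) = 8 (z(I) = (I*8)/I = (8*I)/I = 8)
-30*(7 + z(b(n(5)))) = -30*(7 + 8) = -30*15 = -450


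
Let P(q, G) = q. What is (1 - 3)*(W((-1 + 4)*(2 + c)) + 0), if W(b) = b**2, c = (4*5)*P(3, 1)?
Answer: -69192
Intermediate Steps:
c = 60 (c = (4*5)*3 = 20*3 = 60)
(1 - 3)*(W((-1 + 4)*(2 + c)) + 0) = (1 - 3)*(((-1 + 4)*(2 + 60))**2 + 0) = -2*((3*62)**2 + 0) = -2*(186**2 + 0) = -2*(34596 + 0) = -2*34596 = -69192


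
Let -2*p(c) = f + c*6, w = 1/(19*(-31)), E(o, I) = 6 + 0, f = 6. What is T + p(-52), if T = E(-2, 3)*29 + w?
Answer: 192602/589 ≈ 327.00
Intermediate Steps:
E(o, I) = 6
w = -1/589 (w = (1/19)*(-1/31) = -1/589 ≈ -0.0016978)
p(c) = -3 - 3*c (p(c) = -(6 + c*6)/2 = -(6 + 6*c)/2 = -3 - 3*c)
T = 102485/589 (T = 6*29 - 1/589 = 174 - 1/589 = 102485/589 ≈ 174.00)
T + p(-52) = 102485/589 + (-3 - 3*(-52)) = 102485/589 + (-3 + 156) = 102485/589 + 153 = 192602/589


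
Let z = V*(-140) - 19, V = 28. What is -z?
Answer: 3939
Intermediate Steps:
z = -3939 (z = 28*(-140) - 19 = -3920 - 19 = -3939)
-z = -1*(-3939) = 3939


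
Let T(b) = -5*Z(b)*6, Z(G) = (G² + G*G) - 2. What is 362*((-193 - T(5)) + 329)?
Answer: 570512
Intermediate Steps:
Z(G) = -2 + 2*G² (Z(G) = (G² + G²) - 2 = 2*G² - 2 = -2 + 2*G²)
T(b) = 60 - 60*b² (T(b) = -5*(-2 + 2*b²)*6 = (10 - 10*b²)*6 = 60 - 60*b²)
362*((-193 - T(5)) + 329) = 362*((-193 - (60 - 60*5²)) + 329) = 362*((-193 - (60 - 60*25)) + 329) = 362*((-193 - (60 - 1500)) + 329) = 362*((-193 - 1*(-1440)) + 329) = 362*((-193 + 1440) + 329) = 362*(1247 + 329) = 362*1576 = 570512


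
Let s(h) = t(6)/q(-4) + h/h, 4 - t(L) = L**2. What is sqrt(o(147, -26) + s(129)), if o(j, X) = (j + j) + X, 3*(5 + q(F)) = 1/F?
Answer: sqrt(1024373)/61 ≈ 16.592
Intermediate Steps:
t(L) = 4 - L**2
q(F) = -5 + 1/(3*F)
o(j, X) = X + 2*j (o(j, X) = 2*j + X = X + 2*j)
s(h) = 445/61 (s(h) = (4 - 1*6**2)/(-5 + (1/3)/(-4)) + h/h = (4 - 1*36)/(-5 + (1/3)*(-1/4)) + 1 = (4 - 36)/(-5 - 1/12) + 1 = -32/(-61/12) + 1 = -32*(-12/61) + 1 = 384/61 + 1 = 445/61)
sqrt(o(147, -26) + s(129)) = sqrt((-26 + 2*147) + 445/61) = sqrt((-26 + 294) + 445/61) = sqrt(268 + 445/61) = sqrt(16793/61) = sqrt(1024373)/61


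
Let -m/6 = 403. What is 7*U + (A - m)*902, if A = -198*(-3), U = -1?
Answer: 2716817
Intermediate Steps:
m = -2418 (m = -6*403 = -2418)
A = 594
7*U + (A - m)*902 = 7*(-1) + (594 - 1*(-2418))*902 = -7 + (594 + 2418)*902 = -7 + 3012*902 = -7 + 2716824 = 2716817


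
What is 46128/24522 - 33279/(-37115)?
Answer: 421351393/151689005 ≈ 2.7777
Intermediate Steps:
46128/24522 - 33279/(-37115) = 46128*(1/24522) - 33279*(-1/37115) = 7688/4087 + 33279/37115 = 421351393/151689005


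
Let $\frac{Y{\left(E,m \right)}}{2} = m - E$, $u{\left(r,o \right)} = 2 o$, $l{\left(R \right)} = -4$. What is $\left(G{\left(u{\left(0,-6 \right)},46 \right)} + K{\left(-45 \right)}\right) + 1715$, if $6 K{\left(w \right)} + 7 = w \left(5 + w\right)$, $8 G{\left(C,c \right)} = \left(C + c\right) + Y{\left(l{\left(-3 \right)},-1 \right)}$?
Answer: $\frac{12113}{6} \approx 2018.8$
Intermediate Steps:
$Y{\left(E,m \right)} = - 2 E + 2 m$ ($Y{\left(E,m \right)} = 2 \left(m - E\right) = - 2 E + 2 m$)
$G{\left(C,c \right)} = \frac{3}{4} + \frac{C}{8} + \frac{c}{8}$ ($G{\left(C,c \right)} = \frac{\left(C + c\right) + \left(\left(-2\right) \left(-4\right) + 2 \left(-1\right)\right)}{8} = \frac{\left(C + c\right) + \left(8 - 2\right)}{8} = \frac{\left(C + c\right) + 6}{8} = \frac{6 + C + c}{8} = \frac{3}{4} + \frac{C}{8} + \frac{c}{8}$)
$K{\left(w \right)} = - \frac{7}{6} + \frac{w \left(5 + w\right)}{6}$
$\left(G{\left(u{\left(0,-6 \right)},46 \right)} + K{\left(-45 \right)}\right) + 1715 = \left(\left(\frac{3}{4} + \frac{2 \left(-6\right)}{8} + \frac{1}{8} \cdot 46\right) + \left(- \frac{7}{6} + \frac{\left(-45\right)^{2}}{6} + \frac{5}{6} \left(-45\right)\right)\right) + 1715 = \left(\left(\frac{3}{4} + \frac{1}{8} \left(-12\right) + \frac{23}{4}\right) - - \frac{1793}{6}\right) + 1715 = \left(\left(\frac{3}{4} - \frac{3}{2} + \frac{23}{4}\right) - - \frac{1793}{6}\right) + 1715 = \left(5 + \frac{1793}{6}\right) + 1715 = \frac{1823}{6} + 1715 = \frac{12113}{6}$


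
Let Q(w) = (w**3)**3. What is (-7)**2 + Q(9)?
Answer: 387420538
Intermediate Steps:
Q(w) = w**9
(-7)**2 + Q(9) = (-7)**2 + 9**9 = 49 + 387420489 = 387420538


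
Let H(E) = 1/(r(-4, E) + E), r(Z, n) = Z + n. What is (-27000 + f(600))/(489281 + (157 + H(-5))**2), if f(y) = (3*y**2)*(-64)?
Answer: -23167200/172181 ≈ -134.55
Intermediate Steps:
f(y) = -192*y**2
H(E) = 1/(-4 + 2*E) (H(E) = 1/((-4 + E) + E) = 1/(-4 + 2*E))
(-27000 + f(600))/(489281 + (157 + H(-5))**2) = (-27000 - 192*600**2)/(489281 + (157 + 1/(2*(-2 - 5)))**2) = (-27000 - 192*360000)/(489281 + (157 + (1/2)/(-7))**2) = (-27000 - 69120000)/(489281 + (157 + (1/2)*(-1/7))**2) = -69147000/(489281 + (157 - 1/14)**2) = -69147000/(489281 + (2197/14)**2) = -69147000/(489281 + 4826809/196) = -69147000/100725885/196 = -69147000*196/100725885 = -23167200/172181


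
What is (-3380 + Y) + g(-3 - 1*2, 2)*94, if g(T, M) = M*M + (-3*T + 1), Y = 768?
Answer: -732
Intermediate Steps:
g(T, M) = 1 + M² - 3*T (g(T, M) = M² + (1 - 3*T) = 1 + M² - 3*T)
(-3380 + Y) + g(-3 - 1*2, 2)*94 = (-3380 + 768) + (1 + 2² - 3*(-3 - 1*2))*94 = -2612 + (1 + 4 - 3*(-3 - 2))*94 = -2612 + (1 + 4 - 3*(-5))*94 = -2612 + (1 + 4 + 15)*94 = -2612 + 20*94 = -2612 + 1880 = -732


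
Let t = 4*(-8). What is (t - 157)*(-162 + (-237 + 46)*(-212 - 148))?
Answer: -12965022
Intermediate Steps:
t = -32
(t - 157)*(-162 + (-237 + 46)*(-212 - 148)) = (-32 - 157)*(-162 + (-237 + 46)*(-212 - 148)) = -189*(-162 - 191*(-360)) = -189*(-162 + 68760) = -189*68598 = -12965022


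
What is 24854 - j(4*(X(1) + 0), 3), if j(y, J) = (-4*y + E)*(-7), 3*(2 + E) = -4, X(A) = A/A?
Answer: 74156/3 ≈ 24719.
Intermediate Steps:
X(A) = 1
E = -10/3 (E = -2 + (⅓)*(-4) = -2 - 4/3 = -10/3 ≈ -3.3333)
j(y, J) = 70/3 + 28*y (j(y, J) = (-4*y - 10/3)*(-7) = (-10/3 - 4*y)*(-7) = 70/3 + 28*y)
24854 - j(4*(X(1) + 0), 3) = 24854 - (70/3 + 28*(4*(1 + 0))) = 24854 - (70/3 + 28*(4*1)) = 24854 - (70/3 + 28*4) = 24854 - (70/3 + 112) = 24854 - 1*406/3 = 24854 - 406/3 = 74156/3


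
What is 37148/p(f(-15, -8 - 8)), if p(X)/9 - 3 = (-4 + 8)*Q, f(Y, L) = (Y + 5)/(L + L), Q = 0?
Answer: 37148/27 ≈ 1375.9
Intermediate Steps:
f(Y, L) = (5 + Y)/(2*L) (f(Y, L) = (5 + Y)/((2*L)) = (5 + Y)*(1/(2*L)) = (5 + Y)/(2*L))
p(X) = 27 (p(X) = 27 + 9*((-4 + 8)*0) = 27 + 9*(4*0) = 27 + 9*0 = 27 + 0 = 27)
37148/p(f(-15, -8 - 8)) = 37148/27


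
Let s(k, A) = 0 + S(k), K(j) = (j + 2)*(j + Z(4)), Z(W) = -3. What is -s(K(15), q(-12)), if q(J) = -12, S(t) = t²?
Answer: -41616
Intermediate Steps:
K(j) = (-3 + j)*(2 + j) (K(j) = (j + 2)*(j - 3) = (2 + j)*(-3 + j) = (-3 + j)*(2 + j))
s(k, A) = k² (s(k, A) = 0 + k² = k²)
-s(K(15), q(-12)) = -(-6 + 15² - 1*15)² = -(-6 + 225 - 15)² = -1*204² = -1*41616 = -41616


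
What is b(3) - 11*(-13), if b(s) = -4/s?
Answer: 425/3 ≈ 141.67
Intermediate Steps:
b(3) - 11*(-13) = -4/3 - 11*(-13) = -4*⅓ + 143 = -4/3 + 143 = 425/3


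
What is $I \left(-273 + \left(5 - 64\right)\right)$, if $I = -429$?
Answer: $142428$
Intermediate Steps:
$I \left(-273 + \left(5 - 64\right)\right) = - 429 \left(-273 + \left(5 - 64\right)\right) = - 429 \left(-273 - 59\right) = \left(-429\right) \left(-332\right) = 142428$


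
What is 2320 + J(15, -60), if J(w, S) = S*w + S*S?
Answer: 5020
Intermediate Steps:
J(w, S) = S² + S*w (J(w, S) = S*w + S² = S² + S*w)
2320 + J(15, -60) = 2320 - 60*(-60 + 15) = 2320 - 60*(-45) = 2320 + 2700 = 5020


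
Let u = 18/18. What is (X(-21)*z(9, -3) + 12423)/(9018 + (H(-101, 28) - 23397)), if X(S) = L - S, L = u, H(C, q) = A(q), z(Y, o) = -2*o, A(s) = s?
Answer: -12555/14351 ≈ -0.87485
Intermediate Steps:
H(C, q) = q
u = 1 (u = 18*(1/18) = 1)
L = 1
X(S) = 1 - S
(X(-21)*z(9, -3) + 12423)/(9018 + (H(-101, 28) - 23397)) = ((1 - 1*(-21))*(-2*(-3)) + 12423)/(9018 + (28 - 23397)) = ((1 + 21)*6 + 12423)/(9018 - 23369) = (22*6 + 12423)/(-14351) = (132 + 12423)*(-1/14351) = 12555*(-1/14351) = -12555/14351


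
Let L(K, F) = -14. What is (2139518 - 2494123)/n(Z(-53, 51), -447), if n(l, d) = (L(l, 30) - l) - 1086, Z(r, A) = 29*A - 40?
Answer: 354605/2539 ≈ 139.66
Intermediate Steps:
Z(r, A) = -40 + 29*A
n(l, d) = -1100 - l (n(l, d) = (-14 - l) - 1086 = -1100 - l)
(2139518 - 2494123)/n(Z(-53, 51), -447) = (2139518 - 2494123)/(-1100 - (-40 + 29*51)) = -354605/(-1100 - (-40 + 1479)) = -354605/(-1100 - 1*1439) = -354605/(-1100 - 1439) = -354605/(-2539) = -354605*(-1/2539) = 354605/2539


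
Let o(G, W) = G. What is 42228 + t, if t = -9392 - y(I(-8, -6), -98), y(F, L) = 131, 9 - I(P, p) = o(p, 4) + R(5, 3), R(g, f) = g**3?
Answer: 32705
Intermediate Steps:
I(P, p) = -116 - p (I(P, p) = 9 - (p + 5**3) = 9 - (p + 125) = 9 - (125 + p) = 9 + (-125 - p) = -116 - p)
t = -9523 (t = -9392 - 1*131 = -9392 - 131 = -9523)
42228 + t = 42228 - 9523 = 32705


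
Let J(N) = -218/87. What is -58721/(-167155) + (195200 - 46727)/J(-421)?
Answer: -2159153574227/36439790 ≈ -59253.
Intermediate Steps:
J(N) = -218/87 (J(N) = -218*1/87 = -218/87)
-58721/(-167155) + (195200 - 46727)/J(-421) = -58721/(-167155) + (195200 - 46727)/(-218/87) = -58721*(-1/167155) + 148473*(-87/218) = 58721/167155 - 12917151/218 = -2159153574227/36439790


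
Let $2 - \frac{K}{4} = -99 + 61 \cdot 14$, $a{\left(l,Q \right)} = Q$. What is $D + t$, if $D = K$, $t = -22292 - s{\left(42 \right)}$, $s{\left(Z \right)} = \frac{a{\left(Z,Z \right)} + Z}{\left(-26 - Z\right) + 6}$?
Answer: $- \frac{784382}{31} \approx -25303.0$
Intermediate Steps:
$s{\left(Z \right)} = \frac{2 Z}{-20 - Z}$ ($s{\left(Z \right)} = \frac{Z + Z}{\left(-26 - Z\right) + 6} = \frac{2 Z}{-20 - Z}$)
$t = - \frac{691010}{31}$ ($t = -22292 - \left(-2\right) 42 \frac{1}{20 + 42} = -22292 - \left(-2\right) 42 \cdot \frac{1}{62} = -22292 - - \frac{42}{31} = -22292 + \frac{42}{31} = - \frac{691010}{31} \approx -22291.0$)
$K = -3012$ ($K = 8 - 4 \left(-99 + 61 \cdot 14\right) = 8 - 4 \left(-99 + 854\right) = 8 - 3020 = -3012$)
$D = -3012$
$D + t = -3012 - \frac{691010}{31} = - \frac{784382}{31}$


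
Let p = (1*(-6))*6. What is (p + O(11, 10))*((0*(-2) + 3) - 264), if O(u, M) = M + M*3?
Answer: -1044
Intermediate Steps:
p = -36 (p = -6*6 = -36)
O(u, M) = 4*M (O(u, M) = M + 3*M = 4*M)
(p + O(11, 10))*((0*(-2) + 3) - 264) = (-36 + 4*10)*((0*(-2) + 3) - 264) = (-36 + 40)*((0 + 3) - 264) = 4*(3 - 264) = 4*(-261) = -1044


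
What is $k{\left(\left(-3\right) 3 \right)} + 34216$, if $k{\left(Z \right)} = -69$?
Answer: $34147$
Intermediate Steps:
$k{\left(\left(-3\right) 3 \right)} + 34216 = -69 + 34216 = 34147$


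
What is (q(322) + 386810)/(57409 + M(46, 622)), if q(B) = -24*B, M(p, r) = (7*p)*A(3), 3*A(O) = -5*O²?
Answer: 379082/52579 ≈ 7.2098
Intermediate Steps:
A(O) = -5*O²/3 (A(O) = (-5*O²)/3 = -5*O²/3)
M(p, r) = -105*p (M(p, r) = (7*p)*(-5/3*3²) = (7*p)*(-5/3*9) = (7*p)*(-15) = -105*p)
(q(322) + 386810)/(57409 + M(46, 622)) = (-24*322 + 386810)/(57409 - 105*46) = (-7728 + 386810)/(57409 - 4830) = 379082/52579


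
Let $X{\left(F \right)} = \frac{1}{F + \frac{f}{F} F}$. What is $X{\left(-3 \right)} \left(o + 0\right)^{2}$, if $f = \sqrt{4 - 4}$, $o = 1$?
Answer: $- \frac{1}{3} \approx -0.33333$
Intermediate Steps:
$f = 0$ ($f = \sqrt{0} = 0$)
$X{\left(F \right)} = \frac{1}{F}$ ($X{\left(F \right)} = \frac{1}{F + \frac{0}{F} F} = \frac{1}{F + 0 F} = \frac{1}{F + 0} = \frac{1}{F}$)
$X{\left(-3 \right)} \left(o + 0\right)^{2} = \frac{\left(1 + 0\right)^{2}}{-3} = - \frac{1^{2}}{3} = \left(- \frac{1}{3}\right) 1 = - \frac{1}{3}$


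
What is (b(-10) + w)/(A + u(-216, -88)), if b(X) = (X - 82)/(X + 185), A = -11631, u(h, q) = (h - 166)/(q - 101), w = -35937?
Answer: 169804809/54946925 ≈ 3.0903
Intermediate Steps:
u(h, q) = (-166 + h)/(-101 + q)
b(X) = (-82 + X)/(185 + X)
(b(-10) + w)/(A + u(-216, -88)) = ((-82 - 10)/(185 - 10) - 35937)/(-11631 + (-166 - 216)/(-101 - 88)) = (-92/175 - 35937)/(-11631 - 382/(-189)) = ((1/175)*(-92) - 35937)/(-11631 - 1/189*(-382)) = (-92/175 - 35937)/(-11631 + 382/189) = -6289067/(175*(-2197877/189)) = -6289067/175*(-189/2197877) = 169804809/54946925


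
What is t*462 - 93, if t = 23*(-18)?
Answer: -191361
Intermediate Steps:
t = -414
t*462 - 93 = -414*462 - 93 = -191268 - 93 = -191361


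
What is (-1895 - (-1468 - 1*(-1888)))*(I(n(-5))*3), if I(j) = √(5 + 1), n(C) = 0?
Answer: -6945*√6 ≈ -17012.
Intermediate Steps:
I(j) = √6
(-1895 - (-1468 - 1*(-1888)))*(I(n(-5))*3) = (-1895 - (-1468 - 1*(-1888)))*(√6*3) = (-1895 - (-1468 + 1888))*(3*√6) = (-1895 - 1*420)*(3*√6) = (-1895 - 420)*(3*√6) = -6945*√6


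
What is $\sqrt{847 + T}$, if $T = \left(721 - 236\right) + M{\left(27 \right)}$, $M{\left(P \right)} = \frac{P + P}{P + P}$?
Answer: $\sqrt{1333} \approx 36.51$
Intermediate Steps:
$M{\left(P \right)} = 1$ ($M{\left(P \right)} = \frac{2 P}{2 P} = 2 P \frac{1}{2 P} = 1$)
$T = 486$ ($T = \left(721 - 236\right) + 1 = 485 + 1 = 486$)
$\sqrt{847 + T} = \sqrt{847 + 486} = \sqrt{1333}$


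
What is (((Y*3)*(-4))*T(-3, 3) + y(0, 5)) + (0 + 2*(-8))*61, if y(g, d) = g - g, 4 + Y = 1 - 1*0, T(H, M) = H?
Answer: -1084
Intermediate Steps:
Y = -3 (Y = -4 + (1 - 1*0) = -4 + (1 + 0) = -4 + 1 = -3)
y(g, d) = 0
(((Y*3)*(-4))*T(-3, 3) + y(0, 5)) + (0 + 2*(-8))*61 = ((-3*3*(-4))*(-3) + 0) + (0 + 2*(-8))*61 = (-9*(-4)*(-3) + 0) + (0 - 16)*61 = (36*(-3) + 0) - 16*61 = (-108 + 0) - 976 = -108 - 976 = -1084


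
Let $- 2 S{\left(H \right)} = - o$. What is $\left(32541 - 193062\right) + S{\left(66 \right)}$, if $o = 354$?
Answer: $-160344$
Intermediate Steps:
$S{\left(H \right)} = 177$ ($S{\left(H \right)} = - \frac{\left(-1\right) 354}{2} = \left(- \frac{1}{2}\right) \left(-354\right) = 177$)
$\left(32541 - 193062\right) + S{\left(66 \right)} = \left(32541 - 193062\right) + 177 = -160521 + 177 = -160344$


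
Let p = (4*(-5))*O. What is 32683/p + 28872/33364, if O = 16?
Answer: -270299143/2669120 ≈ -101.27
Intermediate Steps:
p = -320 (p = (4*(-5))*16 = -20*16 = -320)
32683/p + 28872/33364 = 32683/(-320) + 28872/33364 = 32683*(-1/320) + 28872*(1/33364) = -32683/320 + 7218/8341 = -270299143/2669120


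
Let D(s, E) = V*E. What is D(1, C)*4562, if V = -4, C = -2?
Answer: 36496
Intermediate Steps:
D(s, E) = -4*E
D(1, C)*4562 = -4*(-2)*4562 = 8*4562 = 36496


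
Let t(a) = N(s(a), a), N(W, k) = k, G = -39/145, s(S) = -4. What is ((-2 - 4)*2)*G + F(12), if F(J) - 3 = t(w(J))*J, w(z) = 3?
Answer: 6123/145 ≈ 42.228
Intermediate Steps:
G = -39/145 (G = -39*1/145 = -39/145 ≈ -0.26897)
t(a) = a
F(J) = 3 + 3*J
((-2 - 4)*2)*G + F(12) = ((-2 - 4)*2)*(-39/145) + (3 + 3*12) = -6*2*(-39/145) + (3 + 36) = -12*(-39/145) + 39 = 468/145 + 39 = 6123/145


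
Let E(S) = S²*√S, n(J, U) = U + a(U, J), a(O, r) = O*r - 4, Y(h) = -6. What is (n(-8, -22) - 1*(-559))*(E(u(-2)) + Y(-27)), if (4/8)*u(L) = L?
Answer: -4254 + 22688*I ≈ -4254.0 + 22688.0*I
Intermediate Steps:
u(L) = 2*L
a(O, r) = -4 + O*r
n(J, U) = -4 + U + J*U (n(J, U) = U + (-4 + U*J) = U + (-4 + J*U) = -4 + U + J*U)
E(S) = S^(5/2)
(n(-8, -22) - 1*(-559))*(E(u(-2)) + Y(-27)) = ((-4 - 22 - 8*(-22)) - 1*(-559))*((2*(-2))^(5/2) - 6) = ((-4 - 22 + 176) + 559)*((-4)^(5/2) - 6) = (150 + 559)*(32*I - 6) = 709*(-6 + 32*I) = -4254 + 22688*I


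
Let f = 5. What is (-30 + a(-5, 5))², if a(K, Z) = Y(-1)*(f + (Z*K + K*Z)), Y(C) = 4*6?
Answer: 1232100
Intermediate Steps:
Y(C) = 24
a(K, Z) = 120 + 48*K*Z (a(K, Z) = 24*(5 + (Z*K + K*Z)) = 24*(5 + (K*Z + K*Z)) = 24*(5 + 2*K*Z) = 120 + 48*K*Z)
(-30 + a(-5, 5))² = (-30 + (120 + 48*(-5)*5))² = (-30 + (120 - 1200))² = (-30 - 1080)² = (-1110)² = 1232100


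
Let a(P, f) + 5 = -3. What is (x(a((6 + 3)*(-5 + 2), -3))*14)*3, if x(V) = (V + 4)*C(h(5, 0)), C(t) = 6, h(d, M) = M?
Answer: -1008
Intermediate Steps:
a(P, f) = -8 (a(P, f) = -5 - 3 = -8)
x(V) = 24 + 6*V (x(V) = (V + 4)*6 = (4 + V)*6 = 24 + 6*V)
(x(a((6 + 3)*(-5 + 2), -3))*14)*3 = ((24 + 6*(-8))*14)*3 = ((24 - 48)*14)*3 = -24*14*3 = -336*3 = -1008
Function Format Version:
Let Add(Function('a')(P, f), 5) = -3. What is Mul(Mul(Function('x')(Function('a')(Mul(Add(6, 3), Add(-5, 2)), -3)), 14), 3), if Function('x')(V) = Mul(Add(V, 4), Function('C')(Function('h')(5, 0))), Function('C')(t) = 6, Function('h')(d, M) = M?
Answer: -1008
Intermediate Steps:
Function('a')(P, f) = -8 (Function('a')(P, f) = Add(-5, -3) = -8)
Function('x')(V) = Add(24, Mul(6, V)) (Function('x')(V) = Mul(Add(V, 4), 6) = Mul(Add(4, V), 6) = Add(24, Mul(6, V)))
Mul(Mul(Function('x')(Function('a')(Mul(Add(6, 3), Add(-5, 2)), -3)), 14), 3) = Mul(Mul(Add(24, Mul(6, -8)), 14), 3) = Mul(Mul(Add(24, -48), 14), 3) = Mul(Mul(-24, 14), 3) = Mul(-336, 3) = -1008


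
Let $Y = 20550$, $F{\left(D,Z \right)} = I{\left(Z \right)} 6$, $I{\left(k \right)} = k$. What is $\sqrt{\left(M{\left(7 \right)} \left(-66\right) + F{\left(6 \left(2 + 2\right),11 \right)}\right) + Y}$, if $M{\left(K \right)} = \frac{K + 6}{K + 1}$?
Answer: $\frac{3 \sqrt{9115}}{2} \approx 143.21$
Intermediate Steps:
$M{\left(K \right)} = \frac{6 + K}{1 + K}$
$F{\left(D,Z \right)} = 6 Z$ ($F{\left(D,Z \right)} = Z 6 = 6 Z$)
$\sqrt{\left(M{\left(7 \right)} \left(-66\right) + F{\left(6 \left(2 + 2\right),11 \right)}\right) + Y} = \sqrt{\left(\frac{6 + 7}{1 + 7} \left(-66\right) + 6 \cdot 11\right) + 20550} = \sqrt{\left(\frac{1}{8} \cdot 13 \left(-66\right) + 66\right) + 20550} = \sqrt{\left(\frac{13}{8} \left(-66\right) + 66\right) + 20550} = \sqrt{\left(- \frac{429}{4} + 66\right) + 20550} = \sqrt{- \frac{165}{4} + 20550} = \sqrt{\frac{82035}{4}} = \frac{3 \sqrt{9115}}{2}$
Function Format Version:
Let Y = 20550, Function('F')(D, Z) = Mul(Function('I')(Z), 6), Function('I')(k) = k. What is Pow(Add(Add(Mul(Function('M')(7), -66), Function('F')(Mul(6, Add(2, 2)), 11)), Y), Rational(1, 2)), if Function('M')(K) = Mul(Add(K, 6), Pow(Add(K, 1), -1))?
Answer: Mul(Rational(3, 2), Pow(9115, Rational(1, 2))) ≈ 143.21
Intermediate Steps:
Function('M')(K) = Mul(Pow(Add(1, K), -1), Add(6, K)) (Function('M')(K) = Mul(Add(6, K), Pow(Add(1, K), -1)) = Mul(Pow(Add(1, K), -1), Add(6, K)))
Function('F')(D, Z) = Mul(6, Z) (Function('F')(D, Z) = Mul(Z, 6) = Mul(6, Z))
Pow(Add(Add(Mul(Function('M')(7), -66), Function('F')(Mul(6, Add(2, 2)), 11)), Y), Rational(1, 2)) = Pow(Add(Add(Mul(Mul(Pow(Add(1, 7), -1), Add(6, 7)), -66), Mul(6, 11)), 20550), Rational(1, 2)) = Pow(Add(Add(Mul(Mul(Pow(8, -1), 13), -66), 66), 20550), Rational(1, 2)) = Pow(Add(Add(Mul(Mul(Rational(1, 8), 13), -66), 66), 20550), Rational(1, 2)) = Pow(Add(Add(Mul(Rational(13, 8), -66), 66), 20550), Rational(1, 2)) = Pow(Add(Add(Rational(-429, 4), 66), 20550), Rational(1, 2)) = Pow(Add(Rational(-165, 4), 20550), Rational(1, 2)) = Pow(Rational(82035, 4), Rational(1, 2)) = Mul(Rational(3, 2), Pow(9115, Rational(1, 2)))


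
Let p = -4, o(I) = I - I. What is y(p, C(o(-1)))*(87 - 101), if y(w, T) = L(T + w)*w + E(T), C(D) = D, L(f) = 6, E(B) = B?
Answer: 336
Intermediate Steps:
o(I) = 0
y(w, T) = T + 6*w (y(w, T) = 6*w + T = T + 6*w)
y(p, C(o(-1)))*(87 - 101) = (0 + 6*(-4))*(87 - 101) = (0 - 24)*(-14) = -24*(-14) = 336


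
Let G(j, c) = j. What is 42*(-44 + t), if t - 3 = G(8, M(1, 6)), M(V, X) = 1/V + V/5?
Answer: -1386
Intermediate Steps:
M(V, X) = 1/V + V/5 (M(V, X) = 1/V + V*(1/5) = 1/V + V/5)
t = 11 (t = 3 + 8 = 11)
42*(-44 + t) = 42*(-44 + 11) = 42*(-33) = -1386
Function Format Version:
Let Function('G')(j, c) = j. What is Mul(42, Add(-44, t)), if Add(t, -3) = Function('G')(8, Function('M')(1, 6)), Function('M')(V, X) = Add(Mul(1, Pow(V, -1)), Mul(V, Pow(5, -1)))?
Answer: -1386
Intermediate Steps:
Function('M')(V, X) = Add(Pow(V, -1), Mul(Rational(1, 5), V)) (Function('M')(V, X) = Add(Pow(V, -1), Mul(V, Rational(1, 5))) = Add(Pow(V, -1), Mul(Rational(1, 5), V)))
t = 11 (t = Add(3, 8) = 11)
Mul(42, Add(-44, t)) = Mul(42, Add(-44, 11)) = Mul(42, -33) = -1386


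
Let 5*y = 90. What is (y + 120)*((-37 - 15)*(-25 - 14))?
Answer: 279864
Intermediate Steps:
y = 18 (y = (⅕)*90 = 18)
(y + 120)*((-37 - 15)*(-25 - 14)) = (18 + 120)*((-37 - 15)*(-25 - 14)) = 138*(-52*(-39)) = 138*2028 = 279864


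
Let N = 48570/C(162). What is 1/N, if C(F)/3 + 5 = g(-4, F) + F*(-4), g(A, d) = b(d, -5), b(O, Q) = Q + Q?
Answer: -663/16190 ≈ -0.040951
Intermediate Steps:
b(O, Q) = 2*Q
g(A, d) = -10 (g(A, d) = 2*(-5) = -10)
C(F) = -45 - 12*F (C(F) = -15 + 3*(-10 + F*(-4)) = -15 + 3*(-10 - 4*F) = -15 + (-30 - 12*F) = -45 - 12*F)
N = -16190/663 (N = 48570/(-45 - 12*162) = 48570/(-45 - 1944) = 48570/(-1989) = 48570*(-1/1989) = -16190/663 ≈ -24.419)
1/N = 1/(-16190/663) = -663/16190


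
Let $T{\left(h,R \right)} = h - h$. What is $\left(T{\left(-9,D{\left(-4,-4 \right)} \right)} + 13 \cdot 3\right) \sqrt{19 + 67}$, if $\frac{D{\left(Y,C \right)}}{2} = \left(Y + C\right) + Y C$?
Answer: $39 \sqrt{86} \approx 361.67$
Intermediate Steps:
$D{\left(Y,C \right)} = 2 C + 2 Y + 2 C Y$ ($D{\left(Y,C \right)} = 2 \left(\left(Y + C\right) + Y C\right) = 2 \left(\left(C + Y\right) + C Y\right) = 2 \left(C + Y + C Y\right) = 2 C + 2 Y + 2 C Y$)
$T{\left(h,R \right)} = 0$
$\left(T{\left(-9,D{\left(-4,-4 \right)} \right)} + 13 \cdot 3\right) \sqrt{19 + 67} = \left(0 + 13 \cdot 3\right) \sqrt{19 + 67} = \left(0 + 39\right) \sqrt{86} = 39 \sqrt{86}$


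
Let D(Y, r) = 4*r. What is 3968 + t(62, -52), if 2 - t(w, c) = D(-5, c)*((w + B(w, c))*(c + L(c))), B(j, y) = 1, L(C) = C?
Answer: -1358846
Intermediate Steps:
t(w, c) = 2 - 8*c²*(1 + w) (t(w, c) = 2 - 4*c*(w + 1)*(c + c) = 2 - 4*c*(1 + w)*(2*c) = 2 - 4*c*2*c*(1 + w) = 2 - 8*c²*(1 + w))
3968 + t(62, -52) = 3968 + (2 - 8*(-52)² - 8*62*(-52)²) = 3968 + (2 - 8*2704 - 8*62*2704) = 3968 + (2 - 21632 - 1341184) = 3968 - 1362814 = -1358846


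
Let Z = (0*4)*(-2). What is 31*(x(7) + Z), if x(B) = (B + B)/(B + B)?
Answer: 31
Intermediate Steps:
Z = 0 (Z = 0*(-2) = 0)
x(B) = 1 (x(B) = (2*B)/((2*B)) = (2*B)*(1/(2*B)) = 1)
31*(x(7) + Z) = 31*(1 + 0) = 31*1 = 31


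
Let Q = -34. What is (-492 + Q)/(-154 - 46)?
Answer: 263/100 ≈ 2.6300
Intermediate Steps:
(-492 + Q)/(-154 - 46) = (-492 - 34)/(-154 - 46) = -526/(-200) = -526*(-1/200) = 263/100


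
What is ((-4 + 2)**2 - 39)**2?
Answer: 1225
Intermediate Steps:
((-4 + 2)**2 - 39)**2 = ((-2)**2 - 39)**2 = (4 - 39)**2 = (-35)**2 = 1225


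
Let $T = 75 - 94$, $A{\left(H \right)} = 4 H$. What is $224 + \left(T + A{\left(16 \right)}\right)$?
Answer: $269$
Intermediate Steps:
$T = -19$ ($T = 75 - 94 = -19$)
$224 + \left(T + A{\left(16 \right)}\right) = 224 + \left(-19 + 4 \cdot 16\right) = 224 + \left(-19 + 64\right) = 224 + 45 = 269$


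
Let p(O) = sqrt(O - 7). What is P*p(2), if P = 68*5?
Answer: 340*I*sqrt(5) ≈ 760.26*I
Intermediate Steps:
P = 340
p(O) = sqrt(-7 + O)
P*p(2) = 340*sqrt(-7 + 2) = 340*sqrt(-5) = 340*(I*sqrt(5)) = 340*I*sqrt(5)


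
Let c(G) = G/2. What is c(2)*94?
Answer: 94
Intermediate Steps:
c(G) = G/2 (c(G) = G*(½) = G/2)
c(2)*94 = ((½)*2)*94 = 1*94 = 94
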